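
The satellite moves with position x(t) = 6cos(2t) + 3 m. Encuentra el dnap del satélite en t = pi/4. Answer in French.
En partant de la position x(t) = 6·cos(2·t) + 3, nous prenons 4 dérivées. La dérivée de la position donne la vitesse: v(t) = -12·sin(2·t). En dérivant la vitesse, nous obtenons l'accélération: a(t) = -24·cos(2·t). La dérivée de l'accélération donne le jerk: j(t) = 48·sin(2·t). En prenant d/dt de j(t), nous trouvons s(t) = 96·cos(2·t). De l'équation du snap s(t) = 96·cos(2·t), nous substituons t = pi/4 pour obtenir s = 0.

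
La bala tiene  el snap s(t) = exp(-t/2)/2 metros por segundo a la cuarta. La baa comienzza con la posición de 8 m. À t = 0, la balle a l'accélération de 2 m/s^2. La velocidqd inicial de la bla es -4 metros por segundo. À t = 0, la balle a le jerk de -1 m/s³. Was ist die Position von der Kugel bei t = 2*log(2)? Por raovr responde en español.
Partiendo del snap s(t) = exp(-t/2)/2, tomamos 4 antiderivadas. Integrando el snap y usando la condición inicial j(0) = -1, obtenemos j(t) = -exp(-t/2). Tomando ∫j(t)dt y aplicando a(0) = 2, encontramos a(t) = 2·exp(-t/2). Integrando la aceleración y usando la condición inicial v(0) = -4, obtenemos v(t) = -4·exp(-t/2). Integrando la velocidad y usando la condición inicial x(0) = 8, obtenemos x(t) = 8·exp(-t/2). Tenemos la posición x(t) = 8·exp(-t/2). Sustituyendo t = 2*log(2): x(2*log(2)) = 4.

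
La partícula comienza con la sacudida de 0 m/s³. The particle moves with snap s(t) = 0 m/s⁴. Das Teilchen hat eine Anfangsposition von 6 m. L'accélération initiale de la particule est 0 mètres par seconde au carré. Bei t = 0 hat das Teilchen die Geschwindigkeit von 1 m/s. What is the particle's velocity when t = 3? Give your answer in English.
To find the answer, we compute 3 antiderivatives of s(t) = 0. Finding the antiderivative of s(t) and using j(0) = 0: j(t) = 0. The antiderivative of jerk, with a(0) = 0, gives acceleration: a(t) = 0. The antiderivative of acceleration is velocity. Using v(0) = 1, we get v(t) = 1. From the given velocity equation v(t) = 1, we substitute t = 3 to get v = 1.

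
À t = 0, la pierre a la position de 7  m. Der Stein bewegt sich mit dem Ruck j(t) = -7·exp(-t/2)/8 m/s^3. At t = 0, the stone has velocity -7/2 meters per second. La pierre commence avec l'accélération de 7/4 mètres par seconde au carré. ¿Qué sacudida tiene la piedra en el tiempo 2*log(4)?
Tenemos la sacudida j(t) = -7·exp(-t/2)/8. Sustituyendo t = 2*log(4): j(2*log(4)) = -7/32.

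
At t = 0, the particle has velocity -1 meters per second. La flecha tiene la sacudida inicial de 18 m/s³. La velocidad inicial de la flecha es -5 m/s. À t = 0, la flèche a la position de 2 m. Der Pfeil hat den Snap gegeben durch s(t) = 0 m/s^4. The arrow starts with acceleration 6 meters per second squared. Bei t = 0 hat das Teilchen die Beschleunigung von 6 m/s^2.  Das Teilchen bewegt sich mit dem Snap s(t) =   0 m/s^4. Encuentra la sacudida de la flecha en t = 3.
Necesitamos integrar nuestra ecuación del snap s(t) = 0 1 vez. Integrando el snap y usando la condición inicial j(0) = 18, obtenemos j(t) = 18. Usando j(t) = 18 y sustituyendo t = 3, encontramos j = 18.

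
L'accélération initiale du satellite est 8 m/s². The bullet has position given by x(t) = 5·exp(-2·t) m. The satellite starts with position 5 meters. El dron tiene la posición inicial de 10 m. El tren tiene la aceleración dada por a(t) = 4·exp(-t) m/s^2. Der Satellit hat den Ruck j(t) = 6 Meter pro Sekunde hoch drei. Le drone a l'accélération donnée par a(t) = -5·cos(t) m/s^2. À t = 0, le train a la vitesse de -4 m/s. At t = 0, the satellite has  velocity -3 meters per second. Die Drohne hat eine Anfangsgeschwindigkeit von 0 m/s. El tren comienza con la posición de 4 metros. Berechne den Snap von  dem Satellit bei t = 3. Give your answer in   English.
To solve this, we need to take 1 derivative of our jerk equation j(t) = 6. Taking d/dt of j(t), we find s(t) = 0. From the given snap equation s(t) = 0, we substitute t = 3 to get s = 0.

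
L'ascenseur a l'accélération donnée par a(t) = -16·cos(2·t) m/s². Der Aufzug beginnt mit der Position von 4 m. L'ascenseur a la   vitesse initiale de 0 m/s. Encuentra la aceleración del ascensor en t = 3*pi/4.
De la ecuación de la aceleración a(t) = -16·cos(2·t), sustituimos t = 3*pi/4 para obtener a = 0.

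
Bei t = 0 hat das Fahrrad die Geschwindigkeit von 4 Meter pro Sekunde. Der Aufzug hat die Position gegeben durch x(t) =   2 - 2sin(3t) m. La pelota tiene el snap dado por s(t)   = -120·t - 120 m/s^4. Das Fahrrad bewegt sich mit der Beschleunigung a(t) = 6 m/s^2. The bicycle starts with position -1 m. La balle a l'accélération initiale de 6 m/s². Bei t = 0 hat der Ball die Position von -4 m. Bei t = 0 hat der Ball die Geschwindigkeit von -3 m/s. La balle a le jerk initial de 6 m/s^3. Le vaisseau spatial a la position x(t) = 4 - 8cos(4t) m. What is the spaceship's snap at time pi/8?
Starting from position x(t) = 4 - 8·cos(4·t), we take 4 derivatives. Differentiating position, we get velocity: v(t) = 32·sin(4·t). The derivative of velocity gives acceleration: a(t) = 128·cos(4·t). Differentiating acceleration, we get jerk: j(t) = -512·sin(4·t). Differentiating jerk, we get snap: s(t) = -2048·cos(4·t). We have snap s(t) = -2048·cos(4·t). Substituting t = pi/8: s(pi/8) = 0.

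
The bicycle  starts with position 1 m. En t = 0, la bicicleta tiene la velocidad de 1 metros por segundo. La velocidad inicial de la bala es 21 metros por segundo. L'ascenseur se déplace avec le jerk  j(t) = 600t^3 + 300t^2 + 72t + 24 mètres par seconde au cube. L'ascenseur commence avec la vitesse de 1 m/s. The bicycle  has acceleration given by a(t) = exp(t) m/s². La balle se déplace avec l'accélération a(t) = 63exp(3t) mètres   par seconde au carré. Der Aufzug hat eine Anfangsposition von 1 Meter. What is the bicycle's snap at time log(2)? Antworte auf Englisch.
To solve this, we need to take 2 derivatives of our acceleration equation a(t) = exp(t). Taking d/dt of a(t), we find j(t) = exp(t). Taking d/dt of j(t), we find s(t) = exp(t). Using s(t) = exp(t) and substituting t = log(2), we find s = 2.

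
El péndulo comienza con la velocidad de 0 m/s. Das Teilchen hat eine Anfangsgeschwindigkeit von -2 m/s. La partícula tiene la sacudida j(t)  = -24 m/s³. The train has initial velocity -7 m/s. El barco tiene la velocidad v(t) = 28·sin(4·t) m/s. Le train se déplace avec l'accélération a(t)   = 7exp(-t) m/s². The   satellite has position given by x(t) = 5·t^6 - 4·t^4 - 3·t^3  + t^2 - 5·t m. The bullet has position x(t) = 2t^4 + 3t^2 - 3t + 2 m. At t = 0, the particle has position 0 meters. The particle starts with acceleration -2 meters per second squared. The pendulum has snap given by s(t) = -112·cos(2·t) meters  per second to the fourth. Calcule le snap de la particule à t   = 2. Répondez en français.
Pour résoudre ceci, nous devons prendre 1 dérivée de notre équation du jerk j(t) = -24. La dérivée du jerk donne le snap: s(t) = 0. En utilisant s(t) = 0 et en substituant t = 2, nous trouvons s = 0.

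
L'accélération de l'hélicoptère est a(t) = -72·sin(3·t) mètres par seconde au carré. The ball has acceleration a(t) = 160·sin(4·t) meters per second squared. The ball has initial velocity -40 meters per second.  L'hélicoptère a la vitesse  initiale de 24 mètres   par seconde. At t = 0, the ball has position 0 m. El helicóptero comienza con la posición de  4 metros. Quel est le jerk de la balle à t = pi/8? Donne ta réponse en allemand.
Ausgehend von der Beschleunigung a(t) = 160·sin(4·t), nehmen wir 1 Ableitung. Durch Ableiten von der Beschleunigung erhalten wir den Ruck: j(t) = 640·cos(4·t). Mit j(t) = 640·cos(4·t) und Einsetzen von t = pi/8, finden wir j = 0.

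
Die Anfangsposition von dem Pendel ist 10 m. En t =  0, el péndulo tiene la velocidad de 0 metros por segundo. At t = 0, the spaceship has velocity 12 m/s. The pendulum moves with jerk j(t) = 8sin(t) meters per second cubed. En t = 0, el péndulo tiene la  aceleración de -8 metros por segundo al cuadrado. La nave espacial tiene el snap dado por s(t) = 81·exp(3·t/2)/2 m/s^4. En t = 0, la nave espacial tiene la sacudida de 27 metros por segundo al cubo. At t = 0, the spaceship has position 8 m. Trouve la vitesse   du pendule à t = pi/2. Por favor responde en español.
Debemos encontrar la antiderivada de nuestra ecuación de la sacudida j(t) = 8·sin(t) 2 veces. Tomando ∫j(t)dt y aplicando a(0) = -8, encontramos a(t) = -8·cos(t). Tomando ∫a(t)dt y aplicando v(0) = 0, encontramos v(t) = -8·sin(t). Tenemos la velocidad v(t) = -8·sin(t). Sustituyendo t = pi/2: v(pi/2) = -8.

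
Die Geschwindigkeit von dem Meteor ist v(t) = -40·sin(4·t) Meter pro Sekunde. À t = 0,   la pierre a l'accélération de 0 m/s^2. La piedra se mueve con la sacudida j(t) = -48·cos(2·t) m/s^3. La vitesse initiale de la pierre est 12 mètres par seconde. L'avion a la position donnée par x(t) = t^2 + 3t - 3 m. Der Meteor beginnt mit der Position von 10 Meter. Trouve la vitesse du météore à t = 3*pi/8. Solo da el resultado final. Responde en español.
En t = 3*pi/8, v = 40.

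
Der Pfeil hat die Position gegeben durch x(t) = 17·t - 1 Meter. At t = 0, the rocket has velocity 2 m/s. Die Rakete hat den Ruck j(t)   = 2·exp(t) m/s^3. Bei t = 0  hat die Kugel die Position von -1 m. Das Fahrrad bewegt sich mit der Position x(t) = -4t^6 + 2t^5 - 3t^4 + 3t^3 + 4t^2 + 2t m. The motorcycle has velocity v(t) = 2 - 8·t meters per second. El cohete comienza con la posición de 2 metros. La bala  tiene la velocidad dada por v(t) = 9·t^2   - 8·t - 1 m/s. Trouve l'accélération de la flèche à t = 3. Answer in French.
Pour résoudre ceci, nous devons prendre 2 dérivées de notre équation de la position x(t) = 17·t - 1. En dérivant la position, nous obtenons la vitesse: v(t) = 17. La dérivée de la vitesse donne l'accélération: a(t) = 0. De l'équation de l'accélération a(t) = 0, nous substituons t = 3 pour obtenir a = 0.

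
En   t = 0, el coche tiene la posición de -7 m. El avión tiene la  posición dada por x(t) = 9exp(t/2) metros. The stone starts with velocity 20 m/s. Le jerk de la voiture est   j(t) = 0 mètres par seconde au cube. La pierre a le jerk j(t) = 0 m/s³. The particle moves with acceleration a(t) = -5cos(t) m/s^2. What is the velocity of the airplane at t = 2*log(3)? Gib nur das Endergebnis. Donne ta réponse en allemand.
v(2*log(3)) = 27/2.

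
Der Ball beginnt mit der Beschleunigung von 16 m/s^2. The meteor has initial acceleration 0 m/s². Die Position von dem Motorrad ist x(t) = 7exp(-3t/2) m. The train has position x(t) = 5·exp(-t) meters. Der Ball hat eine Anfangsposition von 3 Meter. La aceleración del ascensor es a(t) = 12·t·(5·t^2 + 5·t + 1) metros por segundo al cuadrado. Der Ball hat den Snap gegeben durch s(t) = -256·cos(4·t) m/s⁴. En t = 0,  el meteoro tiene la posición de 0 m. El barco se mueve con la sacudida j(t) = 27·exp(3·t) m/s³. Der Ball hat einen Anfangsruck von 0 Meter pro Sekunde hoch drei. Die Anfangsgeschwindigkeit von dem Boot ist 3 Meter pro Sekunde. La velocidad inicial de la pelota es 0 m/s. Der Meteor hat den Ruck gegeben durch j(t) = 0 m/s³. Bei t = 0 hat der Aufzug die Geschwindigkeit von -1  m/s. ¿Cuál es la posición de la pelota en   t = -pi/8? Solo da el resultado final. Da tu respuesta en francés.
La position à t = -pi/8 est x = 4.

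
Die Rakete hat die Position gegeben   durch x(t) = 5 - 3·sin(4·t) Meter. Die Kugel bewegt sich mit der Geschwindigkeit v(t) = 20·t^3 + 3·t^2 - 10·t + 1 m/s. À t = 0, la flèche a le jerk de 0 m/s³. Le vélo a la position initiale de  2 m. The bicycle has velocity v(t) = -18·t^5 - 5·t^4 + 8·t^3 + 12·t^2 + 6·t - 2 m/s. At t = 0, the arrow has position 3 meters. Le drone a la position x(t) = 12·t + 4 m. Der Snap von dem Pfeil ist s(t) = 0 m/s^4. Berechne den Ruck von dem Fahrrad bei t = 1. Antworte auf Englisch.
Starting from velocity v(t) = -18·t^5 - 5·t^4 + 8·t^3 + 12·t^2 + 6·t - 2, we take 2 derivatives. The derivative of velocity gives acceleration: a(t) = -90·t^4 - 20·t^3 + 24·t^2 + 24·t + 6. Taking d/dt of a(t), we find j(t) = -360·t^3 - 60·t^2 + 48·t + 24. We have jerk j(t) = -360·t^3 - 60·t^2 + 48·t + 24. Substituting t = 1: j(1) = -348.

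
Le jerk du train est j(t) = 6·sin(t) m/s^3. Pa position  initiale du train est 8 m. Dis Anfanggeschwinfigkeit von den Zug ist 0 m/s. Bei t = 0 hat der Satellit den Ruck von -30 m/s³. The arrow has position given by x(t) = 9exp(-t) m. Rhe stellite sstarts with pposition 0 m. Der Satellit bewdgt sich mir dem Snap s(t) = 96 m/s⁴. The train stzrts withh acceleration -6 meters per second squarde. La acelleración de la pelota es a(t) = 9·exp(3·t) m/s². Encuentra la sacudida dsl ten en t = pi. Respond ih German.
Mit j(t) = 6·sin(t) und Einsetzen von t = pi, finden wir j = 0.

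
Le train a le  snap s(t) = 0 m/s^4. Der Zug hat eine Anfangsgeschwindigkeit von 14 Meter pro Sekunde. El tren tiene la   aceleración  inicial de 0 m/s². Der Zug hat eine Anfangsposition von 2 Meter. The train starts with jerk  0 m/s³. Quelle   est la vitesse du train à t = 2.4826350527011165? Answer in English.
We need to integrate our snap equation s(t) = 0 3 times. Finding the integral of s(t) and using j(0) = 0: j(t) = 0. Integrating jerk and using the initial condition a(0) = 0, we get a(t) = 0. Finding the antiderivative of a(t) and using v(0) = 14: v(t) = 14. From the given velocity equation v(t) = 14, we substitute t = 2.4826350527011165 to get v = 14.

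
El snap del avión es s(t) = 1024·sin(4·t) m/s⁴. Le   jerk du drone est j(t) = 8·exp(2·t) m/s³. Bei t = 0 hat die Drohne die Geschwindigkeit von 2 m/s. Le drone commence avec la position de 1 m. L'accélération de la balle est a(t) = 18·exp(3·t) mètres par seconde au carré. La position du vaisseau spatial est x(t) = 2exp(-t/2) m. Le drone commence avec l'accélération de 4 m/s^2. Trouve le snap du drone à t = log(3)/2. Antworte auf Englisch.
We must differentiate our jerk equation j(t) = 8·exp(2·t) 1 time. Taking d/dt of j(t), we find s(t) = 16·exp(2·t). From the given snap equation s(t) = 16·exp(2·t), we substitute t = log(3)/2 to get s = 48.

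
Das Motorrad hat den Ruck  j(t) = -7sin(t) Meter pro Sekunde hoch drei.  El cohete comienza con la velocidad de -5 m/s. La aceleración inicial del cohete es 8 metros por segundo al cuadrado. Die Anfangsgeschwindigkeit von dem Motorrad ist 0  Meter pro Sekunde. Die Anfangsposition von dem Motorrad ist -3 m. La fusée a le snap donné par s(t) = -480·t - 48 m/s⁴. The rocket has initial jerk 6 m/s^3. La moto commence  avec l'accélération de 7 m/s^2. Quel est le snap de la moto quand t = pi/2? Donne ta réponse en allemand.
Um dies zu lösen, müssen wir 1 Ableitung unserer Gleichung für den Ruck j(t) = -7·sin(t) nehmen. Durch Ableiten von dem Ruck erhalten wir den Snap: s(t) = -7·cos(t). Aus der Gleichung für den Snap s(t) = -7·cos(t), setzen wir t = pi/2 ein und erhalten s = 0.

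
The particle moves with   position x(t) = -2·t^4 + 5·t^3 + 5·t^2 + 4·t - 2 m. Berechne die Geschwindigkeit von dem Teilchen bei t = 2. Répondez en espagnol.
Debemos derivar nuestra ecuación de la posición x(t) = -2·t^4 + 5·t^3 + 5·t^2 + 4·t - 2 1 vez. La derivada de la posición da la velocidad: v(t) = -8·t^3 + 15·t^2 + 10·t + 4. Usando v(t) = -8·t^3 + 15·t^2 + 10·t + 4 y sustituyendo t = 2, encontramos v = 20.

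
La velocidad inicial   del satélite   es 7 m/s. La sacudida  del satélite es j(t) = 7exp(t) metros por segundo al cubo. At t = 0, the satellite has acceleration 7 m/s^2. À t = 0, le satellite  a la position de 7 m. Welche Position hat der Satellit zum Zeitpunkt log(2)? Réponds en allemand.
Wir müssen unsere Gleichung für den Ruck j(t) = 7·exp(t) 3-mal integrieren. Mit ∫j(t)dt und Anwendung von a(0) = 7, finden wir a(t) = 7·exp(t). Das Integral von der Beschleunigung, mit v(0) = 7, ergibt die Geschwindigkeit: v(t) = 7·exp(t). Durch Integration von der Geschwindigkeit und Verwendung der Anfangsbedingung x(0) = 7, erhalten wir x(t) = 7·exp(t). Wir haben die Position x(t) = 7·exp(t). Durch Einsetzen von t = log(2): x(log(2)) = 14.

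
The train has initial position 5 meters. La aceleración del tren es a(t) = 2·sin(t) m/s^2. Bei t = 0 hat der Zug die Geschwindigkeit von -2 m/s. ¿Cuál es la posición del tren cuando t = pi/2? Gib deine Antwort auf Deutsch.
Ausgehend von der Beschleunigung a(t) = 2·sin(t), nehmen wir 2 Stammfunktionen. Mit ∫a(t)dt und Anwendung von v(0) = -2, finden wir v(t) = -2·cos(t). Mit ∫v(t)dt und Anwendung von x(0) = 5, finden wir x(t) = 5 - 2·sin(t). Aus der Gleichung für die Position x(t) = 5 - 2·sin(t), setzen wir t = pi/2 ein und erhalten x = 3.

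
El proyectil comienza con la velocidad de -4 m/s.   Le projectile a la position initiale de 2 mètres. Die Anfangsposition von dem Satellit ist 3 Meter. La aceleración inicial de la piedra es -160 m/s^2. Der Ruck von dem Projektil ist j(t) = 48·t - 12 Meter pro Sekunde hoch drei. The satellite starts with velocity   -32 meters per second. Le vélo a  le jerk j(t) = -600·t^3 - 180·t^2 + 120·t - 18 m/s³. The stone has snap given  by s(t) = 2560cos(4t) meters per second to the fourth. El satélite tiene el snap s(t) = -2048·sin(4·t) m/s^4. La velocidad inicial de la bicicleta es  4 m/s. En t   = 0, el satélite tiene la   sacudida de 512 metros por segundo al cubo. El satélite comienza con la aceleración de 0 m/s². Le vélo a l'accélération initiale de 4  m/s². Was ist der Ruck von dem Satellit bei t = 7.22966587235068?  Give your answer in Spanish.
Para resolver esto, necesitamos tomar 1 integral de nuestra ecuación del snap s(t) = -2048·sin(4·t). La integral del snap es la sacudida. Usando j(0) = 512, obtenemos j(t) = 512·cos(4·t). Usando j(t) = 512·cos(4·t) y sustituyendo t = 7.22966587235068, encontramos j = -409.345344774314.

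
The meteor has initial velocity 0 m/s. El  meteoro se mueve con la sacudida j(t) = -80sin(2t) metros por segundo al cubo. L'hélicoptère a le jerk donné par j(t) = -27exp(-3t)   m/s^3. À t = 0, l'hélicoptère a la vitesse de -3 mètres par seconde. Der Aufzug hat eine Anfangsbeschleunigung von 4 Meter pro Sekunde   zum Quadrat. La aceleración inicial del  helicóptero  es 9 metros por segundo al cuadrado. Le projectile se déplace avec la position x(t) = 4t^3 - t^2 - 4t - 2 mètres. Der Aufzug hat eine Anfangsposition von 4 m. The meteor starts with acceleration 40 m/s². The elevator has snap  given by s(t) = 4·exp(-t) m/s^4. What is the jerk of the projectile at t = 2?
To solve this, we need to take 3 derivatives of our position equation x(t) = 4·t^3 - t^2 - 4·t - 2. Taking d/dt of x(t), we find v(t) = 12·t^2 - 2·t - 4. Differentiating velocity, we get acceleration: a(t) = 24·t - 2. Taking d/dt of a(t), we find j(t) = 24. Using j(t) = 24 and substituting t = 2, we find j = 24.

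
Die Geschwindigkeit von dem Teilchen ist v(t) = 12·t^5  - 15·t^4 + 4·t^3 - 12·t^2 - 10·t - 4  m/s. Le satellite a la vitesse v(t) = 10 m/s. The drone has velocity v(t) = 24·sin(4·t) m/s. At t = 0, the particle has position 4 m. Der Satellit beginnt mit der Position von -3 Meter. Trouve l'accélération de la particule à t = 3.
En partant de la vitesse v(t) = 12·t^5 - 15·t^4 + 4·t^3 - 12·t^2 - 10·t - 4, nous prenons 1 dérivée. En dérivant la vitesse, nous obtenons l'accélération: a(t) = 60·t^4 - 60·t^3 + 12·t^2 - 24·t - 10. En utilisant a(t) = 60·t^4 - 60·t^3 + 12·t^2 - 24·t - 10 et en substituant t = 3, nous trouvons a = 3266.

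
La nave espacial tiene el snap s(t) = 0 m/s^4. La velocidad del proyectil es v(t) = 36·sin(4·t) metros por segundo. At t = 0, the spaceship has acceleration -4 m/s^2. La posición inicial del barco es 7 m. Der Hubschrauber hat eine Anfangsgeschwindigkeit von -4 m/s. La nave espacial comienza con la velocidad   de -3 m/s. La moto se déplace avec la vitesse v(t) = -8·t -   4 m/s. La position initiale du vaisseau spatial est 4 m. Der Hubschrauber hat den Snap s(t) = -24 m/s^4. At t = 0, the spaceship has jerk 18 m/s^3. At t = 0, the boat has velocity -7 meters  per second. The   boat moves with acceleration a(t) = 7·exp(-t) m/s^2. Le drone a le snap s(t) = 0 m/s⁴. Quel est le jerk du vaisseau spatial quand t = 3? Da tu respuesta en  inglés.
We need to integrate our snap equation s(t) = 0 1 time. The integral of snap, with j(0) = 18, gives jerk: j(t) = 18. We have jerk j(t) = 18. Substituting t = 3: j(3) = 18.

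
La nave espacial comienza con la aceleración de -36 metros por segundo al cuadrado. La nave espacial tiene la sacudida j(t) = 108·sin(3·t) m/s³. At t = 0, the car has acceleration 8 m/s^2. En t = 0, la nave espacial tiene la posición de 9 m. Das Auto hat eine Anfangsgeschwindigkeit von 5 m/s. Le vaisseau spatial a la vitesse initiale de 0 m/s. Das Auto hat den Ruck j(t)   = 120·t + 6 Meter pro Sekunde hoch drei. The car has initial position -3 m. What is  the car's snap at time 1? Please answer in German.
Ausgehend von dem Ruck j(t) = 120·t + 6, nehmen wir 1 Ableitung. Durch Ableiten von dem Ruck erhalten wir den Snap: s(t) = 120. Mit s(t) = 120 und Einsetzen von t = 1, finden wir s = 120.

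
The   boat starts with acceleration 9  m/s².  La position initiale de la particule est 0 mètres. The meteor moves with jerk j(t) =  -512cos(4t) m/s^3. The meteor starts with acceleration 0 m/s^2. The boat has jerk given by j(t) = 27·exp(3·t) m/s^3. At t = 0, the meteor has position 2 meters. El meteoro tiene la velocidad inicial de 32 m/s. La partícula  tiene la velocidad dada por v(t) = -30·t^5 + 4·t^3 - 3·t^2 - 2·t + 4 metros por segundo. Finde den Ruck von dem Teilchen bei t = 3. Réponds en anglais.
To solve this, we need to take 2 derivatives of our velocity equation v(t) = -30·t^5 + 4·t^3 - 3·t^2 - 2·t + 4. The derivative of velocity gives acceleration: a(t) = -150·t^4 + 12·t^2 - 6·t - 2. Taking d/dt of a(t), we find j(t) = -600·t^3 + 24·t - 6. We have jerk j(t) = -600·t^3 + 24·t - 6. Substituting t = 3: j(3) = -16134.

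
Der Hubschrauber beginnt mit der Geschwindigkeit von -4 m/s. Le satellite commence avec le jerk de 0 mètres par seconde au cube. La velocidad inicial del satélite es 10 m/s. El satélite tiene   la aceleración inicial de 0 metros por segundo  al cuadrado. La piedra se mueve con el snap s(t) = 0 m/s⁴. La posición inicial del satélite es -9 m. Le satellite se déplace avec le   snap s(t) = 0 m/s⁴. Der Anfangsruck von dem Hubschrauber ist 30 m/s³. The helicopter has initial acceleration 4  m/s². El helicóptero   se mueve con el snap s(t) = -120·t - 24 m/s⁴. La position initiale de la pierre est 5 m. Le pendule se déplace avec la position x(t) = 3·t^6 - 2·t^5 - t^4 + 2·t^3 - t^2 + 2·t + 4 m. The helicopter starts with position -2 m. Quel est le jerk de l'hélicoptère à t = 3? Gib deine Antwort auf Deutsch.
Wir müssen unsere Gleichung für den Snap s(t) = -120·t - 24 1-mal integrieren. Das Integral von dem Snap ist der Ruck. Mit j(0) = 30 erhalten wir j(t) = -60·t^2 - 24·t + 30. Aus der Gleichung für den Ruck j(t) = -60·t^2 - 24·t + 30, setzen wir t = 3 ein und erhalten j = -582.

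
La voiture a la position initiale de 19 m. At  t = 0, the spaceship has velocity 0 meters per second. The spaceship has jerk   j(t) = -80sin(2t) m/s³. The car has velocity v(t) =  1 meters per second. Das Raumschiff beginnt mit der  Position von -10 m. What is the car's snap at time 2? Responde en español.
Para resolver esto, necesitamos tomar 3 derivadas de nuestra ecuación de la velocidad v(t) = 1. Derivando la velocidad, obtenemos la aceleración: a(t) = 0. Derivando la aceleración, obtenemos la sacudida: j(t) = 0. Derivando la sacudida, obtenemos el snap: s(t) = 0. Usando s(t) = 0 y sustituyendo t = 2, encontramos s = 0.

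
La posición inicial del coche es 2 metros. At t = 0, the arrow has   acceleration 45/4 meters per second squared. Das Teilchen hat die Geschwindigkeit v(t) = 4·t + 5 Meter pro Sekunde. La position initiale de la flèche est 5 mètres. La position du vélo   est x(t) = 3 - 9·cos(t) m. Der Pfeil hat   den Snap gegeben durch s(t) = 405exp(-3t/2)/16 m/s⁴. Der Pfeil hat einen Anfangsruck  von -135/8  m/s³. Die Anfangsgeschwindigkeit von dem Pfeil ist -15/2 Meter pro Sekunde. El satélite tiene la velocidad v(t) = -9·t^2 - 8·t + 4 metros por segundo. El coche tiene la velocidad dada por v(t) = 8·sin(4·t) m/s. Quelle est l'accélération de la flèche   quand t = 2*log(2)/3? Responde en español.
Partiendo del snap s(t) = 405·exp(-3·t/2)/16, tomamos 2 antiderivadas. La antiderivada del snap es la sacudida. Usando j(0) = -135/8, obtenemos j(t) = -135·exp(-3·t/2)/8. Tomando ∫j(t)dt y aplicando a(0) = 45/4, encontramos a(t) = 45·exp(-3·t/2)/4. De la ecuación de la aceleración a(t) = 45·exp(-3·t/2)/4, sustituimos t = 2*log(2)/3 para obtener a = 45/8.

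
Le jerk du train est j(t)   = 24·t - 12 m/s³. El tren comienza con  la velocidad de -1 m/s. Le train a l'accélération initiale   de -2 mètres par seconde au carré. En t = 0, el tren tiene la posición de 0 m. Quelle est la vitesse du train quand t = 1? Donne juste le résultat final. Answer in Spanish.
v(1) = -5.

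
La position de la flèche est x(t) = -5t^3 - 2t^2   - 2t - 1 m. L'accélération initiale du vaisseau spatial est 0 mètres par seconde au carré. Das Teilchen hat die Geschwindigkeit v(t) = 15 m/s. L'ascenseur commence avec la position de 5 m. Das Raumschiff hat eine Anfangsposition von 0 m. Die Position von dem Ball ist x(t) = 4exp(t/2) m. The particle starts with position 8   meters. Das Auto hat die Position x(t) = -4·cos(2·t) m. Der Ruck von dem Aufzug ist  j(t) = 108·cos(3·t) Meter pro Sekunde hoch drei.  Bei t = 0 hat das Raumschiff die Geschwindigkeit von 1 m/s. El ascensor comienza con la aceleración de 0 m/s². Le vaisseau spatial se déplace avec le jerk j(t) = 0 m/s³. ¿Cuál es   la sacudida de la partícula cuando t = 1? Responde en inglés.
We must differentiate our velocity equation v(t) = 15 2 times. Taking d/dt of v(t), we find a(t) = 0. Differentiating acceleration, we get jerk: j(t) = 0. We have jerk j(t) = 0. Substituting t = 1: j(1) = 0.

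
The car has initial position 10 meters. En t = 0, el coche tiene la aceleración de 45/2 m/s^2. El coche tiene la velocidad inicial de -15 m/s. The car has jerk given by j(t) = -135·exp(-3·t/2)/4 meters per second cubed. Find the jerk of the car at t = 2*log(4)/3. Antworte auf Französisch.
De l'équation du jerk j(t) = -135·exp(-3·t/2)/4, nous substituons t = 2*log(4)/3 pour obtenir j = -135/16.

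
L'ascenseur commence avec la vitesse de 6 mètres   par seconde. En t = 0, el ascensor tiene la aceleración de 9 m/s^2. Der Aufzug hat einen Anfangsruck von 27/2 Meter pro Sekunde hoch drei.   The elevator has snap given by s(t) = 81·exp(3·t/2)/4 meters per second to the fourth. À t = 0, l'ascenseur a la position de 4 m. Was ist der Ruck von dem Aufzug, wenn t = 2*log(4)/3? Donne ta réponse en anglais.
We need to integrate our snap equation s(t) = 81·exp(3·t/2)/4 1 time. Taking ∫s(t)dt and applying j(0) = 27/2, we find j(t) = 27·exp(3·t/2)/2. We have jerk j(t) = 27·exp(3·t/2)/2. Substituting t = 2*log(4)/3: j(2*log(4)/3) = 54.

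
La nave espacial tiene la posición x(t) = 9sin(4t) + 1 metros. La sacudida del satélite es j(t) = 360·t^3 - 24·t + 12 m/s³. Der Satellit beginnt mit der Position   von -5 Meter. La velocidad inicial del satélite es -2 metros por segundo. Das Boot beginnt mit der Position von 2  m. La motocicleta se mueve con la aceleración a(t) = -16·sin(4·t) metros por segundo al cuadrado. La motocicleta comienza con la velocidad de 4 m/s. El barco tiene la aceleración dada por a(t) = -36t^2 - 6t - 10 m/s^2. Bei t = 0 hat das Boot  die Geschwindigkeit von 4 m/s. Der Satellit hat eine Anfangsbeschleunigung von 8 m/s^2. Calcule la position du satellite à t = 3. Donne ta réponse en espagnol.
Debemos encontrar la integral de nuestra ecuación de la sacudida j(t) = 360·t^3 - 24·t + 12 3 veces. Tomando ∫j(t)dt y aplicando a(0) = 8, encontramos a(t) = 90·t^4 - 12·t^2 + 12·t + 8. La integral de la aceleración, con v(0) = -2, da la velocidad: v(t) = 18·t^5 - 4·t^3 + 6·t^2 + 8·t - 2. Tomando ∫v(t)dt y aplicando x(0) = -5, encontramos x(t) = 3·t^6 - t^4 + 2·t^3 + 4·t^2 - 2·t - 5. Usando x(t) = 3·t^6 - t^4 + 2·t^3 + 4·t^2 - 2·t - 5 y sustituyendo t = 3, encontramos x = 2185.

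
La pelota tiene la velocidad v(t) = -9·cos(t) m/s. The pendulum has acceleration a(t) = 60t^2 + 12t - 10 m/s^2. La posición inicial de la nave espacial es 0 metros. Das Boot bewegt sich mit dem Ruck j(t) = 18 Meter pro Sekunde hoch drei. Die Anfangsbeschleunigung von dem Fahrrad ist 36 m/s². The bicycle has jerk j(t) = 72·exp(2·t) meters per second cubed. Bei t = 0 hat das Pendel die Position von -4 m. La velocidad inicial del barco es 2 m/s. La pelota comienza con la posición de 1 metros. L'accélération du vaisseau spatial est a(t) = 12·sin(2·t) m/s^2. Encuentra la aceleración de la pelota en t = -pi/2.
Debemos derivar nuestra ecuación de la velocidad v(t) = -9·cos(t) 1 vez. Derivando la velocidad, obtenemos la aceleración: a(t) = 9·sin(t). De la ecuación de la aceleración a(t) = 9·sin(t), sustituimos t = -pi/2 para obtener a = -9.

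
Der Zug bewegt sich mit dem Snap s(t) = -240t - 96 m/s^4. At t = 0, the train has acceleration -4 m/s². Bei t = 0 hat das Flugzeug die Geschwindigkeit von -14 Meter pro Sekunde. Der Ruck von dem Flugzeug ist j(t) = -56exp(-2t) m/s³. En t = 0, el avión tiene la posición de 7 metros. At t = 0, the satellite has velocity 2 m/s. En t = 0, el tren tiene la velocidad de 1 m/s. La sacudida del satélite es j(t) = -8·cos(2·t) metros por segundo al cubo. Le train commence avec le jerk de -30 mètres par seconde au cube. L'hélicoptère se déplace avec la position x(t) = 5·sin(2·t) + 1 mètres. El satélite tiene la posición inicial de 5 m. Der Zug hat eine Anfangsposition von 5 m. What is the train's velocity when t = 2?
To solve this, we need to take 3 antiderivatives of our snap equation s(t) = -240·t - 96. Taking ∫s(t)dt and applying j(0) = -30, we find j(t) = -120·t^2 - 96·t - 30. The integral of jerk, with a(0) = -4, gives acceleration: a(t) = -40·t^3 - 48·t^2 - 30·t - 4. Taking ∫a(t)dt and applying v(0) = 1, we find v(t) = -10·t^4 - 16·t^3 - 15·t^2 - 4·t + 1. From the given velocity equation v(t) = -10·t^4 - 16·t^3 - 15·t^2 - 4·t + 1, we substitute t = 2 to get v = -355.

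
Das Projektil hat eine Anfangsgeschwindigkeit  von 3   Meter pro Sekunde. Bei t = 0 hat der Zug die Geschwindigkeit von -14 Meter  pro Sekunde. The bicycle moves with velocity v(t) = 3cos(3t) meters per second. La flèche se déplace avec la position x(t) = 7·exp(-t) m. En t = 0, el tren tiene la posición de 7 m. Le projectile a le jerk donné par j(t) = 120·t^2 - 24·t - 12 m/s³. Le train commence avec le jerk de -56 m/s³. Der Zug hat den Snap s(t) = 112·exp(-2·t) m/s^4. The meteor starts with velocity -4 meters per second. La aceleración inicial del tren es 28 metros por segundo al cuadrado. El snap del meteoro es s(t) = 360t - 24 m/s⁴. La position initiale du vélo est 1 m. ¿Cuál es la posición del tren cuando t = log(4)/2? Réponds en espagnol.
Debemos encontrar la integral de nuestra ecuación del snap s(t) = 112·exp(-2·t) 4 veces. La antiderivada del snap, con j(0) = -56, da la sacudida: j(t) = -56·exp(-2·t). La integral de la sacudida es la aceleración. Usando a(0) = 28, obtenemos a(t) = 28·exp(-2·t). Tomando ∫a(t)dt y aplicando v(0) = -14, encontramos v(t) = -14·exp(-2·t). Integrando la velocidad y usando la condición inicial x(0) = 7, obtenemos x(t) = 7·exp(-2·t). Tenemos la posición x(t) = 7·exp(-2·t). Sustituyendo t = log(4)/2: x(log(4)/2) = 7/4.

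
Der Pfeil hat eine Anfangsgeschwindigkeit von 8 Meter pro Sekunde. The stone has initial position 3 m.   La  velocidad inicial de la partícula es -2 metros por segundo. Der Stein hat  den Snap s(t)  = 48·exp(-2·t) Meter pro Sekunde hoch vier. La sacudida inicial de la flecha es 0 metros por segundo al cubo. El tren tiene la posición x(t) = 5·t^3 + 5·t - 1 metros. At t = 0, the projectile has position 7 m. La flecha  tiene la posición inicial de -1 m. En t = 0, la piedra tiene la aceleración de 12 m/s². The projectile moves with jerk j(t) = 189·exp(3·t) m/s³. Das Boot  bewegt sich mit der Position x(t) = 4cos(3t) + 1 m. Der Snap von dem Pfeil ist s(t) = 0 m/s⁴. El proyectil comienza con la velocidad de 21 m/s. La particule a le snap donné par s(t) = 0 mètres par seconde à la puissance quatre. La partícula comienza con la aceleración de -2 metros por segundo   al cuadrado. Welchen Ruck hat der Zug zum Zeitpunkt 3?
Um dies zu lösen, müssen wir 3 Ableitungen unserer Gleichung für die Position x(t) = 5·t^3 + 5·t - 1 nehmen. Mit d/dt von x(t) finden wir v(t) = 15·t^2 + 5. Durch Ableiten von der Geschwindigkeit erhalten wir die Beschleunigung: a(t) = 30·t. Durch Ableiten von der Beschleunigung erhalten wir den Ruck: j(t) = 30. Mit j(t) = 30 und Einsetzen von t = 3, finden wir j = 30.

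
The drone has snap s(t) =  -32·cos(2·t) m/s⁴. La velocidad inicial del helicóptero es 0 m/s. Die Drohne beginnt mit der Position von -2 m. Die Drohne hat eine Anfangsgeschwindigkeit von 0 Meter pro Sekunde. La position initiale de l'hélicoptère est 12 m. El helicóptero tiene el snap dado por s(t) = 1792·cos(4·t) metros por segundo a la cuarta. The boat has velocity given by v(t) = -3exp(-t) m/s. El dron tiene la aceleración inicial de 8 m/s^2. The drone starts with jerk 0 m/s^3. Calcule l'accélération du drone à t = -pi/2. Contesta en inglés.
We need to integrate our snap equation s(t) = -32·cos(2·t) 2 times. The integral of snap is jerk. Using j(0) = 0, we get j(t) = -16·sin(2·t). Integrating jerk and using the initial condition a(0) = 8, we get a(t) = 8·cos(2·t). From the given acceleration equation a(t) = 8·cos(2·t), we substitute t = -pi/2 to get a = -8.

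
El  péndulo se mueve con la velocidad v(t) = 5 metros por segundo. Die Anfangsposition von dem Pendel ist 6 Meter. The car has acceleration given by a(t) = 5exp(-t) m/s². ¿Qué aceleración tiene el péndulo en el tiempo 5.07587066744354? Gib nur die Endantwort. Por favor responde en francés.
L'accélération à t = 5.07587066744354 est a = 0.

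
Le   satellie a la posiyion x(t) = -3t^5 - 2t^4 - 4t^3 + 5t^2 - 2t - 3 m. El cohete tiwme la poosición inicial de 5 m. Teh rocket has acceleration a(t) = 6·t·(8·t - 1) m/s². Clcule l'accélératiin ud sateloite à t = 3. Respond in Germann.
Ausgehend von der Position x(t) = -3·t^5 - 2·t^4 - 4·t^3 + 5·t^2 - 2·t - 3, nehmen wir 2 Ableitungen. Durch Ableiten von der Position erhalten wir die Geschwindigkeit: v(t) = -15·t^4 - 8·t^3 - 12·t^2 + 10·t - 2. Die Ableitung von der Geschwindigkeit ergibt die Beschleunigung: a(t) = -60·t^3 - 24·t^2 - 24·t + 10. Wir haben die Beschleunigung a(t) = -60·t^3 - 24·t^2 - 24·t + 10. Durch Einsetzen von t = 3: a(3) = -1898.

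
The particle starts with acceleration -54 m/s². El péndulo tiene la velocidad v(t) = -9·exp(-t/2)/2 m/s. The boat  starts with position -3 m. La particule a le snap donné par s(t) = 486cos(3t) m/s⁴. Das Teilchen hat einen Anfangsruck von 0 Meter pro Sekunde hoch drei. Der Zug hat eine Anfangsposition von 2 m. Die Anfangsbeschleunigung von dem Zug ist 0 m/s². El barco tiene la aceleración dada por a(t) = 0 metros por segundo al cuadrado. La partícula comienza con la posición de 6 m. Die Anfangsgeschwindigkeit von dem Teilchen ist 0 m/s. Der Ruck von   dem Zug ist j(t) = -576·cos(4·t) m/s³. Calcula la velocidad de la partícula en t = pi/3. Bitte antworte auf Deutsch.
Wir müssen die Stammfunktion unserer Gleichung für den Snap s(t) = 486·cos(3·t) 3-mal finden. Das Integral von dem Snap ist der Ruck. Mit j(0) = 0 erhalten wir j(t) = 162·sin(3·t). Die Stammfunktion von dem Ruck ist die Beschleunigung. Mit a(0) = -54 erhalten wir a(t) = -54·cos(3·t). Die Stammfunktion von der Beschleunigung, mit v(0) = 0, ergibt die Geschwindigkeit: v(t) = -18·sin(3·t). Aus der Gleichung für die Geschwindigkeit v(t) = -18·sin(3·t), setzen wir t = pi/3 ein und erhalten v = 0.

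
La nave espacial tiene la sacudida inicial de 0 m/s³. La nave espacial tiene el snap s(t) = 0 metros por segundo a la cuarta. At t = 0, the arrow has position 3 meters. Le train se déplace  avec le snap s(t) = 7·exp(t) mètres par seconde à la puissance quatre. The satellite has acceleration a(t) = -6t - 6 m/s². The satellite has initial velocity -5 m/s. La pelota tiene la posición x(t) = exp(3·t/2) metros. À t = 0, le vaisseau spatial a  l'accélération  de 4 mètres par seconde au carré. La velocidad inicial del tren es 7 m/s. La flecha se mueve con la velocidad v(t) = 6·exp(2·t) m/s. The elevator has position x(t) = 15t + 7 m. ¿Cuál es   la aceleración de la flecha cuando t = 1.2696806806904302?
Partiendo de la velocidad v(t) = 6·exp(2·t), tomamos 1 derivada. Derivando la velocidad, obtenemos la aceleración: a(t) = 12·exp(2·t). De la ecuación de la aceleración a(t) = 12·exp(2·t), sustituimos t = 1.2696806806904302 para obtener a = 152.058909941812.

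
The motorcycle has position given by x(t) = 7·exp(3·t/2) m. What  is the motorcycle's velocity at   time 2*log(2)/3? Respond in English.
To solve this, we need to take 1 derivative of our position equation x(t) = 7·exp(3·t/2). Differentiating position, we get velocity: v(t) = 21·exp(3·t/2)/2. Using v(t) = 21·exp(3·t/2)/2 and substituting t = 2*log(2)/3, we find v = 21.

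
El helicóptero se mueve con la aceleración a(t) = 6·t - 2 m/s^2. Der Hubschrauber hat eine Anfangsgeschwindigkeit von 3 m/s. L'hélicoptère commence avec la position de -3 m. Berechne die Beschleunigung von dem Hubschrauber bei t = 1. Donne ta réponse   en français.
Nous avons l'accélération a(t) = 6·t - 2. En substituant t = 1: a(1) = 4.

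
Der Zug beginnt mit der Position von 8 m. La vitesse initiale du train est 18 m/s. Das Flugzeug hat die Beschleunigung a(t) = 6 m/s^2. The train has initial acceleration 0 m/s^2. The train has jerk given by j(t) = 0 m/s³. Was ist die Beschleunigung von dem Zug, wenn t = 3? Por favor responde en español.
Necesitamos integrar nuestra ecuación de la sacudida j(t) = 0 1 vez. La integral de la sacudida es la aceleración. Usando a(0) = 0, obtenemos a(t) = 0. De la ecuación de la aceleración a(t) = 0, sustituimos t = 3 para obtener a = 0.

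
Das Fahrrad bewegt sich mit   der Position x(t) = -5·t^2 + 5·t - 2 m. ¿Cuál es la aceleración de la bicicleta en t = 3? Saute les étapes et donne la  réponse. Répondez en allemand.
Die Beschleunigung bei t = 3 ist a = -10.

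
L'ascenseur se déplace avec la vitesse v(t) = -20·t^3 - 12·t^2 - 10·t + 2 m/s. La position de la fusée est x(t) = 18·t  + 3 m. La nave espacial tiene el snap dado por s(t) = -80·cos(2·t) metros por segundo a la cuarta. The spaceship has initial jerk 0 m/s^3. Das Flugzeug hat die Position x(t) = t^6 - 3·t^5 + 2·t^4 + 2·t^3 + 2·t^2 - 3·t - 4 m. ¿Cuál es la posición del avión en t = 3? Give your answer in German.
Wir haben die Position x(t) = t^6 - 3·t^5 + 2·t^4 + 2·t^3 + 2·t^2 - 3·t - 4. Durch Einsetzen von t = 3: x(3) = 221.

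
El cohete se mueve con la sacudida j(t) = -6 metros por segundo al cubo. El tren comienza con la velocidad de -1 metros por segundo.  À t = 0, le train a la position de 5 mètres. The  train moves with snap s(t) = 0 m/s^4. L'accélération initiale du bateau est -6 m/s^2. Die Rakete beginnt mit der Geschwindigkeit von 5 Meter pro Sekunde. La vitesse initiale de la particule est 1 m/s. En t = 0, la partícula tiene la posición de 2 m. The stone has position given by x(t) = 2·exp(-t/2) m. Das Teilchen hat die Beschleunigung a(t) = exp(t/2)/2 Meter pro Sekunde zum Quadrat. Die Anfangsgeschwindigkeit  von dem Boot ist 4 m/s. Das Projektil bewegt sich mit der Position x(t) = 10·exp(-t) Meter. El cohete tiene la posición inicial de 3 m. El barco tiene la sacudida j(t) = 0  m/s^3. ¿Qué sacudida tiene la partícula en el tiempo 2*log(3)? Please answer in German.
Um dies zu lösen, müssen wir 1 Ableitung unserer Gleichung für die Beschleunigung a(t) = exp(t/2)/2 nehmen. Die Ableitung von der Beschleunigung ergibt den Ruck: j(t) = exp(t/2)/4. Wir haben den Ruck j(t) = exp(t/2)/4. Durch Einsetzen von t = 2*log(3): j(2*log(3)) = 3/4.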